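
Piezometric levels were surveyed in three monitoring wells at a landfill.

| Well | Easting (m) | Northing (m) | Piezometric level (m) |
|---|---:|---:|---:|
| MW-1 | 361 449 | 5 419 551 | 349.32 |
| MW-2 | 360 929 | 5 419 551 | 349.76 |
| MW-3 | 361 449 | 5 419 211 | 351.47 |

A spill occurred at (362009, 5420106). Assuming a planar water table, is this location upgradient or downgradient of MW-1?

∂h/∂x = (349.76 − 349.32) / (360929 − 361449) = -0.0008462
∂h/∂y = (351.47 − 349.32) / (5419211 − 5419551) = -0.006324
Head at (362009, 5420106) = 349.32 + (-0.0008462)·(560) + (-0.006324)·(555) = 345.34 m.
That is lower than the 349.32 m at MW-1, so the point is downgradient.

downgradient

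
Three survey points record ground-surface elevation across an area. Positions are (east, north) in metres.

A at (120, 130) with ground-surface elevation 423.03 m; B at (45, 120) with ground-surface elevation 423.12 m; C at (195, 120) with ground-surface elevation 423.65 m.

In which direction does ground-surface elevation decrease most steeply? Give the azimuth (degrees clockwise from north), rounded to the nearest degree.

With z = a·x + b·y + c and A as origin, the differences give:
  (-75)·a + (-10)·b = +0.09
  75·a + (-10)·b = +0.62
Eliminate b (×(-10) and ×(-10), subtract): 1500·a = 5.300 → a = ∂z/∂x = +0.003533
Back-substitute: b = ∂z/∂y = -0.03550.
Steepest decrease is along −∇f: components (-0.003533 E, +0.03550 N).
Azimuth = atan2(-0.003533, +0.03550) = 354.3° ≈ 354°.

354°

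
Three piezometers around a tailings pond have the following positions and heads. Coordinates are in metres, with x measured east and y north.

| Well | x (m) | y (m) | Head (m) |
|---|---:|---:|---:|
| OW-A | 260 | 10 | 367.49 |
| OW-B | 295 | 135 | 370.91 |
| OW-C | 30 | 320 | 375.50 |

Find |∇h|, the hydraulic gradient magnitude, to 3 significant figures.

0.0270

Taking OW-A as reference: OW-B−OW-A = (35, 125, +3.42); OW-C−OW-A = (-230, 310, +8.01).
Solve a·Δx + b·Δy = Δh: det = 35·310 − (-230)·125 = 39600.
∂h/∂x = [(+3.42)·310 − (+8.01)·125] / 39600 = +0.001489
∂h/∂y = [35·(+8.01) − (-230)·(+3.42)] / 39600 = +0.02694
|∇h| = √(0.001489² + 0.02694²) = 0.02698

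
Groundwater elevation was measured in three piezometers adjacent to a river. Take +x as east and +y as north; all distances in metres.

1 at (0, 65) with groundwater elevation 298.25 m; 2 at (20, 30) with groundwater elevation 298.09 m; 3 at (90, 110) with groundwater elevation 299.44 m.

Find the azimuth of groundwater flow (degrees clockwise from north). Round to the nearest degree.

222°

Differences from 1: to 2 (Δx, Δy, Δh) = (20, -35, -0.16); to 3 = (90, 45, +1.19).
Solve a·Δx + b·Δy = Δh: det = 20·45 − 90·(-35) = 4050.
∂h/∂x = [(-0.16)·45 − (+1.19)·(-35)] / 4050 = +0.008506
∂h/∂y = [20·(+1.19) − 90·(-0.16)] / 4050 = +0.009432
Flow direction (−∇h) has components (-0.008506 E, -0.009432 N).
Azimuth = atan2(E, N) = atan2(-0.008506, -0.009432) = 222.0° ≈ 222°.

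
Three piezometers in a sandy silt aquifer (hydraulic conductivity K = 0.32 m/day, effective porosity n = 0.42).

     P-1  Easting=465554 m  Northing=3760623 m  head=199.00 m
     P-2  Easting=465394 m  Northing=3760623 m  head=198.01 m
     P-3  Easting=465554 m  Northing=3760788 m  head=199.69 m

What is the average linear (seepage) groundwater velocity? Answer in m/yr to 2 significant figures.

2.1 m/yr

∂h/∂x = (198.01 − 199.00) / (465394 − 465554) = +0.006188
∂h/∂y = (199.69 − 199.00) / (3760788 − 3760623) = +0.004182
|∇h| = √(0.006188² + 0.004182²) = 0.007469
Seepage velocity v = K·i/n = 0.32 × 0.007469 / 0.42 = 0.005691 m/day = 2.079 m/yr.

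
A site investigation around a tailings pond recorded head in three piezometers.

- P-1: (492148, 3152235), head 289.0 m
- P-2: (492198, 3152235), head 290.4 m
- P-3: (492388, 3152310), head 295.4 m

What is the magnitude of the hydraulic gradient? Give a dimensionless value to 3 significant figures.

With h = a·x + b·y + c and P-1 as origin, the differences give:
  50·a + 0·b = +1.4
  240·a + 75·b = +6.4
Eliminate b (×75 and ×0, subtract): 3750·a = 105.00 → a = ∂h/∂x = +0.02800
Back-substitute: b = ∂h/∂y = -0.004267.
|∇h| = √(0.02800² + -0.004267²) = 0.02832

0.0283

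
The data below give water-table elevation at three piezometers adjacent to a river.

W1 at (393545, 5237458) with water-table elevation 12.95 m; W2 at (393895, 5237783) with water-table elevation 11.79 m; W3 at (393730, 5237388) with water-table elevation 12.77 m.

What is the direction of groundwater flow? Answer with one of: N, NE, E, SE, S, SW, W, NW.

NE

Taking W1 as reference: W2−W1 = (350, 325, -1.16); W3−W1 = (185, -70, -0.18).
Determinant of the coordinate differences = 350·(-70) − 185·325 = -84625.
∂h/∂x = [(-1.16)·(-70) − (-0.18)·325] / -84625 = -0.001651
∂h/∂y = [350·(-0.18) − 185·(-1.16)] / -84625 = -0.001791
Flow = −∇h = (+0.001651 east, +0.001791 north), which points northeast.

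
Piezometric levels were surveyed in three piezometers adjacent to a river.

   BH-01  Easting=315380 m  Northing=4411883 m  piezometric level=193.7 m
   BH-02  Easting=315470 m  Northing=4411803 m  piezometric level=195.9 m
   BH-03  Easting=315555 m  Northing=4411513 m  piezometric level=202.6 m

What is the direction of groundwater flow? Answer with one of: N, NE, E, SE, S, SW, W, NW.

With h = a·x + b·y + c and BH-01 as origin, the differences give:
  90·a + (-80)·b = +2.2
  175·a + (-370)·b = +8.9
Eliminate b (×(-370) and ×(-80), subtract): -19300·a = -102.00 → a = ∂h/∂x = +0.005285
Back-substitute: b = ∂h/∂y = -0.02155.
Flow = −∇h = (-0.005285 east, +0.02155 north), which points north.

N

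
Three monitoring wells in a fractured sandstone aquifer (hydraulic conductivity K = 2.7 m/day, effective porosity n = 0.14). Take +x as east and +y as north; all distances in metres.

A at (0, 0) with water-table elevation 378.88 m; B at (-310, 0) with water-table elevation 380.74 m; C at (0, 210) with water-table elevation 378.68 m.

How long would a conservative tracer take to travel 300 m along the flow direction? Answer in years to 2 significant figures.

∂h/∂x = (380.74 − 378.88) / (-310 − 0) = -0.006000
∂h/∂y = (378.68 − 378.88) / (210 − 0) = -0.0009524
|∇h| = √(-0.006000² + -0.0009524²) = 0.006075
Seepage velocity v = K·i/n = 2.7 × 0.006075 / 0.14 = 0.1172 m/day.
t = 300 / 0.1172 = 2560 days = 7.01 years.

7.0 years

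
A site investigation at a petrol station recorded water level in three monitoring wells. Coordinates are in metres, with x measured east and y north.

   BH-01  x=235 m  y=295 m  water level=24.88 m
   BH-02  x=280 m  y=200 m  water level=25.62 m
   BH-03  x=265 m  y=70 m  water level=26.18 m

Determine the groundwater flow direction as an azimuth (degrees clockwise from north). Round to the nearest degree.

310°

Taking BH-01 as reference: BH-02−BH-01 = (45, -95, +0.74); BH-03−BH-01 = (30, -225, +1.30).
Solve a·Δx + b·Δy = Δh: det = 45·(-225) − 30·(-95) = -7275.
∂h/∂x = [(+0.74)·(-225) − (+1.30)·(-95)] / -7275 = +0.005911
∂h/∂y = [45·(+1.30) − 30·(+0.74)] / -7275 = -0.004990
Flow direction (−∇h) has components (-0.005911 E, +0.004990 N).
Azimuth = atan2(E, N) = atan2(-0.005911, +0.004990) = 310.2° ≈ 310°.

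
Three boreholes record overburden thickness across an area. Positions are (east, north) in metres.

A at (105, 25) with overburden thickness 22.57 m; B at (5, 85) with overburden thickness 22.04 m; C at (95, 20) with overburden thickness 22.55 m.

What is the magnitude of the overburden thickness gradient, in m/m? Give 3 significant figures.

Taking A as reference: B−A = (-100, 60, -0.53); C−A = (-10, -5, -0.02).
Determinant of the coordinate differences = (-100)·(-5) − (-10)·60 = 1100.
∂d/∂x = [(-0.53)·(-5) − (-0.02)·60] / 1100 = +0.003500
∂d/∂y = [(-100)·(-0.02) − (-10)·(-0.53)] / 1100 = -0.003000
|∇f| = √(0.003500² + -0.003000²) = 0.00461 m/m

0.00461 m/m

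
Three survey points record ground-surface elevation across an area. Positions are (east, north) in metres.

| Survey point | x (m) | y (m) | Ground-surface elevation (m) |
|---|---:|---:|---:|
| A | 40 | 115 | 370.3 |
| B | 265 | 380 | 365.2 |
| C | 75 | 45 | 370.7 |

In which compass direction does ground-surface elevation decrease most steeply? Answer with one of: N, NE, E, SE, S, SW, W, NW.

Taking A as reference: B−A = (225, 265, -5.1); C−A = (35, -70, +0.4).
Determinant of the coordinate differences = 225·(-70) − 35·265 = -25025.
∂z/∂x = [(-5.1)·(-70) − (+0.4)·265] / -25025 = -0.01003
∂z/∂y = [225·(+0.4) − 35·(-5.1)] / -25025 = -0.01073
Steepest decrease is along −∇f = (+0.01003 E, +0.01073 N) → northeast.

NE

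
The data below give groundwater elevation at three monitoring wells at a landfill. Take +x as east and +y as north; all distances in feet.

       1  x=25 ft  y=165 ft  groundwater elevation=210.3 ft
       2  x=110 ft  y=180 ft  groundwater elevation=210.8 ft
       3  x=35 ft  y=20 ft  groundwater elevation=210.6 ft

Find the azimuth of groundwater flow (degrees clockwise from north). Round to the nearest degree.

Differences from 1: to 2 (Δx, Δy, Δh) = (85, 15, +0.5); to 3 = (10, -145, +0.3).
Solve a·Δx + b·Δy = Δh: det = 85·(-145) − 10·15 = -12475.
∂h/∂x = [(+0.5)·(-145) − (+0.3)·15] / -12475 = +0.006172
∂h/∂y = [85·(+0.3) − 10·(+0.5)] / -12475 = -0.001643
Flow direction (−∇h) has components (-0.006172 E, +0.001643 N).
Azimuth = atan2(E, N) = atan2(-0.006172, +0.001643) = 284.9° ≈ 285°.

285°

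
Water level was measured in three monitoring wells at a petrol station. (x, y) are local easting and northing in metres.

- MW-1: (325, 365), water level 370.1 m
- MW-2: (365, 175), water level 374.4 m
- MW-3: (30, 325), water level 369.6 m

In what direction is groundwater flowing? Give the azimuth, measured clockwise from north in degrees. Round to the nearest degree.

348°

Differences from MW-1: to MW-2 (Δx, Δy, Δh) = (40, -190, +4.3); to MW-3 = (-295, -40, -0.5).
Solve a·Δx + b·Δy = Δh: det = 40·(-40) − (-295)·(-190) = -57650.
∂h/∂x = [(+4.3)·(-40) − (-0.5)·(-190)] / -57650 = +0.004631
∂h/∂y = [40·(-0.5) − (-295)·(+4.3)] / -57650 = -0.02166
Flow direction (−∇h) has components (-0.004631 E, +0.02166 N).
Azimuth = atan2(E, N) = atan2(-0.004631, +0.02166) = 347.9° ≈ 348°.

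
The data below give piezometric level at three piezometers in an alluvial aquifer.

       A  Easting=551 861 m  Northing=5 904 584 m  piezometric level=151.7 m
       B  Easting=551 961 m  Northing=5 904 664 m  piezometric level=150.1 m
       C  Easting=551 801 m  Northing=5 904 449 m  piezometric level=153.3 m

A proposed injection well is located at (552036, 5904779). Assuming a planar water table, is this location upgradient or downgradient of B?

downgradient

Differences from A: to B (Δx, Δy, Δh) = (100, 80, -1.6); to C = (-60, -135, +1.6).
Solve a·Δx + b·Δy = Δh: det = 100·(-135) − (-60)·80 = -8700.
∂h/∂x = [(-1.6)·(-135) − (+1.6)·80] / -8700 = -0.01011
∂h/∂y = [100·(+1.6) − (-60)·(-1.6)] / -8700 = -0.007356
Head at (552036, 5904779) = 151.7 + (-0.01011)·(175) + (-0.007356)·(195) = 148.50 m.
That is lower than the 150.1 m at B, so the point is downgradient.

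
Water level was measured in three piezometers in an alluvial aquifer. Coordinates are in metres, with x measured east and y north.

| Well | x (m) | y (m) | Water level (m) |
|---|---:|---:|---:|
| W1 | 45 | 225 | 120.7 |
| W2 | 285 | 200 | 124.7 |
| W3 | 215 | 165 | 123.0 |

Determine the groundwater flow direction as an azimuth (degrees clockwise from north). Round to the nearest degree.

Taking W1 as reference: W2−W1 = (240, -25, +4.0); W3−W1 = (170, -60, +2.3).
Determinant of the coordinate differences = 240·(-60) − 170·(-25) = -10150.
∂h/∂x = [(+4.0)·(-60) − (+2.3)·(-25)] / -10150 = +0.01798
∂h/∂y = [240·(+2.3) − 170·(+4.0)] / -10150 = +0.01261
Flow direction (−∇h) has components (-0.01798 E, -0.01261 N).
Azimuth = atan2(E, N) = atan2(-0.01798, -0.01261) = 235.0° ≈ 235°.

235°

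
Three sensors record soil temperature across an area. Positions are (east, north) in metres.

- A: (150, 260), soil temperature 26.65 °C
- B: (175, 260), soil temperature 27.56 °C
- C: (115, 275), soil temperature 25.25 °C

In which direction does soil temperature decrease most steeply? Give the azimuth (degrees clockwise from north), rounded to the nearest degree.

With T = a·x + b·y + c and A as origin, the differences give:
  25·a + 0·b = +0.91
  (-35)·a + 15·b = -1.40
Eliminate b (×15 and ×0, subtract): 375·a = 13.650 → a = ∂T/∂x = +0.03640
Back-substitute: b = ∂T/∂y = -0.008400.
Steepest decrease is along −∇f: components (-0.03640 E, +0.008400 N).
Azimuth = atan2(-0.03640, +0.008400) = 283.0° ≈ 283°.

283°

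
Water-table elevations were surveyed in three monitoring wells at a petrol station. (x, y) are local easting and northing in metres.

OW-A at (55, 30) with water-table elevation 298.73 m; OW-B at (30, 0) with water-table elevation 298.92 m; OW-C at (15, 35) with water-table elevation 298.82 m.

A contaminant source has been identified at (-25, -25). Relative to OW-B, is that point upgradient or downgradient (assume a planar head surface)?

Differences from OW-A: to OW-B (Δx, Δy, Δh) = (-25, -30, +0.19); to OW-C = (-40, 5, +0.09).
Determinant of the coordinate differences = (-25)·5 − (-40)·(-30) = -1325.
∂h/∂x = [(+0.19)·5 − (+0.09)·(-30)] / -1325 = -0.002755
∂h/∂y = [(-25)·(+0.09) − (-40)·(+0.19)] / -1325 = -0.004038
Head at (-25, -25) = 298.73 + (-0.002755)·(-80) + (-0.004038)·(-55) = 299.17 m.
That is higher than the 298.92 m at OW-B, so the point is upgradient.

upgradient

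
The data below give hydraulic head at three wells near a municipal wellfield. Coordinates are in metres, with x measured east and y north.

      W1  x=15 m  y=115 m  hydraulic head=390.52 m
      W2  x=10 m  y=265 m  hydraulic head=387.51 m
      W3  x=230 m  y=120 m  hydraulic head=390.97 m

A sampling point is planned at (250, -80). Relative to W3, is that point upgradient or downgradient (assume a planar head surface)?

Taking W1 as reference: W2−W1 = (-5, 150, -3.01); W3−W1 = (215, 5, +0.45).
Determinant of the coordinate differences = (-5)·5 − 215·150 = -32275.
∂h/∂x = [(-3.01)·5 − (+0.45)·150] / -32275 = +0.002558
∂h/∂y = [(-5)·(+0.45) − 215·(-3.01)] / -32275 = -0.01998
Head at (250, -80) = 390.52 + (+0.002558)·(235) + (-0.01998)·(-195) = 395.02 m.
That is higher than the 390.97 m at W3, so the point is upgradient.

upgradient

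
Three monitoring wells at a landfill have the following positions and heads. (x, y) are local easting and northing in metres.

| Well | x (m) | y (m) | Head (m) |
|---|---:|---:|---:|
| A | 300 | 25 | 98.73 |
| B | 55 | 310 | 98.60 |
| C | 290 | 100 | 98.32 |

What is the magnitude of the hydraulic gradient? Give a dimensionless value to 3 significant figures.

0.00940

Three-point gradient (reference A): Δ to B = (-245, 285, -0.13), Δ to C = (-10, 75, -0.41).
∂h/∂x = -0.006899, ∂h/∂y = -0.006386 (det = -15525).
|∇h| = √(-0.006899² + -0.006386²) = 0.009401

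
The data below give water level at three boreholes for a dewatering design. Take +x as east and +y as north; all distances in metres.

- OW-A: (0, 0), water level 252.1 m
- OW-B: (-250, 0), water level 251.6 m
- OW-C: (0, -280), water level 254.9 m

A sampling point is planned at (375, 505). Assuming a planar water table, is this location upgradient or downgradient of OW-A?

∂h/∂x = (251.6 − 252.1) / (-250 − 0) = +0.002000
∂h/∂y = (254.9 − 252.1) / (-280 − 0) = -0.01000
Head at (375, 505) = 252.1 + (+0.002000)·(375) + (-0.01000)·(505) = 247.80 m.
That is lower than the 252.1 m at OW-A, so the point is downgradient.

downgradient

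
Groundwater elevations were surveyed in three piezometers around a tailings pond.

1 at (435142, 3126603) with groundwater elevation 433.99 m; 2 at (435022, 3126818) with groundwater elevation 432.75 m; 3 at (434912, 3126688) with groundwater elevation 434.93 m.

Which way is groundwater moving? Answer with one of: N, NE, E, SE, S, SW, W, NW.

NE

With h = a·x + b·y + c and 1 as origin, the differences give:
  (-120)·a + 215·b = -1.24
  (-230)·a + 85·b = +0.94
Eliminate b (×85 and ×215, subtract): 39250·a = -307.500 → a = ∂h/∂x = -0.007834
Back-substitute: b = ∂h/∂y = -0.01014.
Flow = −∇h = (+0.007834 east, +0.01014 north), which points northeast.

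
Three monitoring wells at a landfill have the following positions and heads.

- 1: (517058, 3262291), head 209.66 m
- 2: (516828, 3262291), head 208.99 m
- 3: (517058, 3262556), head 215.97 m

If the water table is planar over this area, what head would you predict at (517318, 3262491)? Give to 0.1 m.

215.2 m

∂h/∂x = (208.99 − 209.66) / (516828 − 517058) = +0.002913
∂h/∂y = (215.97 − 209.66) / (3262556 − 3262291) = +0.02381
h(517318, 3262491) = 209.66 + (+0.002913)·(260) + (+0.02381)·(200) = 209.66 +0.757 +4.762 = 215.180 m.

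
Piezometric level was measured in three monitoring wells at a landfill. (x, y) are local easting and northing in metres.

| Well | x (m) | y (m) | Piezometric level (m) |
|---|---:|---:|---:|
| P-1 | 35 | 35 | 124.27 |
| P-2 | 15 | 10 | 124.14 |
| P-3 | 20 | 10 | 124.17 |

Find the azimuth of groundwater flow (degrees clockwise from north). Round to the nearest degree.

266°

Differences from P-1: to P-2 (Δx, Δy, Δh) = (-20, -25, -0.13); to P-3 = (-15, -25, -0.10).
Determinant of the coordinate differences = (-20)·(-25) − (-15)·(-25) = 125.
∂h/∂x = [(-0.13)·(-25) − (-0.10)·(-25)] / 125 = +0.006000
∂h/∂y = [(-20)·(-0.10) − (-15)·(-0.13)] / 125 = +0.0004000
Flow direction (−∇h) has components (-0.006000 E, -0.0004000 N).
Azimuth = atan2(E, N) = atan2(-0.006000, -0.0004000) = 266.2° ≈ 266°.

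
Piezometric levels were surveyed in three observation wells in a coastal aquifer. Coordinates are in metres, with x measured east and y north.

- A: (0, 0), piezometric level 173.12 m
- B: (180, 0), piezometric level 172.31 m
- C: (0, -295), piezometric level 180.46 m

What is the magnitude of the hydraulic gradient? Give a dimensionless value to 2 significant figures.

∂h/∂x = (172.31 − 173.12) / (180 − 0) = -0.004500
∂h/∂y = (180.46 − 173.12) / (-295 − 0) = -0.02488
|∇h| = √(-0.004500² + -0.02488²) = 0.02528

0.025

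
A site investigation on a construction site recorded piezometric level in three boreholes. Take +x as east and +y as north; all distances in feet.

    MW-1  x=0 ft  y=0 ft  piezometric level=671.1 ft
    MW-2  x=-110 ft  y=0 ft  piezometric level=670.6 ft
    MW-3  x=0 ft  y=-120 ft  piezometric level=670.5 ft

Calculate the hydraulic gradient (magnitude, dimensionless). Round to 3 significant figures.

0.00676

∂h/∂x = (670.6 − 671.1) / (-110 − 0) = +0.004545
∂h/∂y = (670.5 − 671.1) / (-120 − 0) = +0.005000
|∇h| = √(0.004545² + 0.005000²) = 0.006757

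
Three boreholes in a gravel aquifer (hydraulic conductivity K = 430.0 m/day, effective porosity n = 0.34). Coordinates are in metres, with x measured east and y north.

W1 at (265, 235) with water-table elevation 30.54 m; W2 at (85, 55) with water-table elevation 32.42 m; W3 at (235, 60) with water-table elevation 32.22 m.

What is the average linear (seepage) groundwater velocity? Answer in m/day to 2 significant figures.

12 m/day

Taking W1 as reference: W2−W1 = (-180, -180, +1.88); W3−W1 = (-30, -175, +1.68).
Determinant of the coordinate differences = (-180)·(-175) − (-30)·(-180) = 26100.
∂h/∂x = [(+1.88)·(-175) − (+1.68)·(-180)] / 26100 = -0.001019
∂h/∂y = [(-180)·(+1.68) − (-30)·(+1.88)] / 26100 = -0.009425
|∇h| = √(-0.001019² + -0.009425²) = 0.00948
Seepage velocity v = K·i/n = 430.0 × 0.00948 / 0.34 = 11.99 m/day.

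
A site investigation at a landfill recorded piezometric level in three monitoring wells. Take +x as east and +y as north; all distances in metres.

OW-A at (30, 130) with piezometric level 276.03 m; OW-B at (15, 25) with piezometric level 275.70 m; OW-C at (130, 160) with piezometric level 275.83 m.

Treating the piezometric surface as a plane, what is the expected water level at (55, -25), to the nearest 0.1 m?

275.4 m

Differences from OW-A: to OW-B (Δx, Δy, Δh) = (-15, -105, -0.33); to OW-C = (100, 30, -0.20).
Determinant of the coordinate differences = (-15)·30 − 100·(-105) = 10050.
∂h/∂x = [(-0.33)·30 − (-0.20)·(-105)] / 10050 = -0.003075
∂h/∂y = [(-15)·(-0.20) − 100·(-0.33)] / 10050 = +0.003582
h(55, -25) = 276.03 + (-0.003075)·(25) + (+0.003582)·(-155) = 276.03 -0.077 -0.555 = 275.398 m.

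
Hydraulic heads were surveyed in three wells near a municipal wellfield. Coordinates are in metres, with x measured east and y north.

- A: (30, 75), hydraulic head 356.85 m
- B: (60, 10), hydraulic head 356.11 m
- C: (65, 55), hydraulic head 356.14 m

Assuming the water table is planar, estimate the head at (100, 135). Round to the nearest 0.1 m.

355.7 m

Taking A as reference: B−A = (30, -65, -0.74); C−A = (35, -20, -0.71).
Determinant of the coordinate differences = 30·(-20) − 35·(-65) = 1675.
∂h/∂x = [(-0.74)·(-20) − (-0.71)·(-65)] / 1675 = -0.01872
∂h/∂y = [30·(-0.71) − 35·(-0.74)] / 1675 = +0.002746
h(100, 135) = 356.85 + (-0.01872)·(70) + (+0.002746)·(60) = 356.85 -1.310 +0.165 = 355.705 m.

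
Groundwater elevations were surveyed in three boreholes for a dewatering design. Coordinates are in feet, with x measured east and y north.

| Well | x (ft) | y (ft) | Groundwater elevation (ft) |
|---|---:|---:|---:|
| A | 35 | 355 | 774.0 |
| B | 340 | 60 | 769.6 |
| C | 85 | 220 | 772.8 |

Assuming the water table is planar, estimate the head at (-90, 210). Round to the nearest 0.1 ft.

Taking A as reference: B−A = (305, -295, -4.4); C−A = (50, -135, -1.2).
Solve a·Δx + b·Δy = Δh: det = 305·(-135) − 50·(-295) = -26425.
∂h/∂x = [(-4.4)·(-135) − (-1.2)·(-295)] / -26425 = -0.009082
∂h/∂y = [305·(-1.2) − 50·(-4.4)] / -26425 = +0.005525
h(-90, 210) = 774.0 + (-0.009082)·(-125) + (+0.005525)·(-145) = 774.0 +1.135 -0.801 = 774.334 ft.

774.3 ft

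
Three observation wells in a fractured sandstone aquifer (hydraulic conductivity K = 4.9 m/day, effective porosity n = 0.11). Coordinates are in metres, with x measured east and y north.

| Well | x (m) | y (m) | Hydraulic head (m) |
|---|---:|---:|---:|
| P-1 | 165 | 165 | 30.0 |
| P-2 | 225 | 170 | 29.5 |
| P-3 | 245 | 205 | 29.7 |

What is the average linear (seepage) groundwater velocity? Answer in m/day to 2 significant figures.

0.64 m/day

Differences from P-1: to P-2 (Δx, Δy, Δh) = (60, 5, -0.5); to P-3 = (80, 40, -0.3).
Solve a·Δx + b·Δy = Δh: det = 60·40 − 80·5 = 2000.
∂h/∂x = [(-0.5)·40 − (-0.3)·5] / 2000 = -0.009250
∂h/∂y = [60·(-0.3) − 80·(-0.5)] / 2000 = +0.01100
|∇h| = √(-0.009250² + 0.01100²) = 0.01437
Seepage velocity v = K·i/n = 4.9 × 0.01437 / 0.11 = 0.6401 m/day.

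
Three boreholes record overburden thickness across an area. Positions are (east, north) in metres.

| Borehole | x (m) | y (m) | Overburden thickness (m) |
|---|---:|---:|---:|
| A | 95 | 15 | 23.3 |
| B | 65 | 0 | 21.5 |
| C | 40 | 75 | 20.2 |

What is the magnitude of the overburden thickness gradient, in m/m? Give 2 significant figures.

0.059 m/m

With d = a·x + b·y + c and A as origin, the differences give:
  (-30)·a + (-15)·b = -1.8
  (-55)·a + 60·b = -3.1
Eliminate b (×60 and ×(-15), subtract): -2625·a = -154.50 → a = ∂d/∂x = +0.05886
Back-substitute: b = ∂d/∂y = +0.002286.
|∇f| = √(0.05886² + 0.002286²) = 0.0589 m/m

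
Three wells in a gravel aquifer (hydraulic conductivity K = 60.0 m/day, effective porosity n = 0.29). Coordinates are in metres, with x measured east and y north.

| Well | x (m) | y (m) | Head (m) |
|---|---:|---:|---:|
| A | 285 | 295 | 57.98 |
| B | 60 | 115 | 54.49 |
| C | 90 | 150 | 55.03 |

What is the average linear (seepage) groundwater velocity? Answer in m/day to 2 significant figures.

2.5 m/day

Differences from A: to B (Δx, Δy, Δh) = (-225, -180, -3.49); to C = (-195, -145, -2.95).
Determinant of the coordinate differences = (-225)·(-145) − (-195)·(-180) = -2475.
∂h/∂x = [(-3.49)·(-145) − (-2.95)·(-180)] / -2475 = +0.01008
∂h/∂y = [(-225)·(-2.95) − (-195)·(-3.49)] / -2475 = +0.006788
|∇h| = √(0.01008² + 0.006788²) = 0.01215
Seepage velocity v = K·i/n = 60.0 × 0.01215 / 0.29 = 2.514 m/day.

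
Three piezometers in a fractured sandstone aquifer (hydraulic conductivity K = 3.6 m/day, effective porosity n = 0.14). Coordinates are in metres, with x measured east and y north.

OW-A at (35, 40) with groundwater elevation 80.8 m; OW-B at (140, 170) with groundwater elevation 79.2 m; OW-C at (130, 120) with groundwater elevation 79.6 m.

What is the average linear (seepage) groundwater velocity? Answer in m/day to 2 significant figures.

Differences from OW-A: to OW-B (Δx, Δy, Δh) = (105, 130, -1.6); to OW-C = (95, 80, -1.2).
Solve a·Δx + b·Δy = Δh: det = 105·80 − 95·130 = -3950.
∂h/∂x = [(-1.6)·80 − (-1.2)·130] / -3950 = -0.007089
∂h/∂y = [105·(-1.2) − 95·(-1.6)] / -3950 = -0.006582
|∇h| = √(-0.007089² + -0.006582²) = 0.009674
Seepage velocity v = K·i/n = 3.6 × 0.009674 / 0.14 = 0.2488 m/day.

0.25 m/day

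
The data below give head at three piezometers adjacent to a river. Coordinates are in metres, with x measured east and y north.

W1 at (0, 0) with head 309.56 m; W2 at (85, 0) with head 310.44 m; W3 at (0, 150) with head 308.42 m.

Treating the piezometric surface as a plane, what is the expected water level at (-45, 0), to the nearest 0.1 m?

309.1 m

∂h/∂x = (310.44 − 309.56) / (85 − 0) = +0.01035
∂h/∂y = (308.42 − 309.56) / (150 − 0) = -0.007600
h(-45, 0) = 309.56 + (+0.01035)·(-45) + (-0.007600)·(0) = 309.56 -0.466 -0.000 = 309.094 m.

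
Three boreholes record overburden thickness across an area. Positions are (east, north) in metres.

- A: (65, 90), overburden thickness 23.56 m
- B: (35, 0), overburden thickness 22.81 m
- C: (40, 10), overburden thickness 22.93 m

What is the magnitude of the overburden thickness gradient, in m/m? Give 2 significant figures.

With d = a·x + b·y + c and A as origin, the differences give:
  (-30)·a + (-90)·b = -0.75
  (-25)·a + (-80)·b = -0.63
Eliminate b (×(-80) and ×(-90), subtract): 150·a = 3.300 → a = ∂d/∂x = +0.02200
Back-substitute: b = ∂d/∂y = +0.0010000.
|∇f| = √(0.02200² + 0.0010000²) = 0.02202 m/m

0.022 m/m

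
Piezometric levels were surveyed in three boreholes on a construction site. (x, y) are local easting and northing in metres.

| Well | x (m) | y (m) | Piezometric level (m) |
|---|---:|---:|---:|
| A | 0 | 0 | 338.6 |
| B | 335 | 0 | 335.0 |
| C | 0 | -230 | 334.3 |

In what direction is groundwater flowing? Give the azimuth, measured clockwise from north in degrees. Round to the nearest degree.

∂h/∂x = (335.0 − 338.6) / (335 − 0) = -0.01075
∂h/∂y = (334.3 − 338.6) / (-230 − 0) = +0.01870
Flow direction (−∇h) has components (+0.01075 E, -0.01870 N).
Azimuth = atan2(E, N) = atan2(+0.01075, -0.01870) = 150.1° ≈ 150°.

150°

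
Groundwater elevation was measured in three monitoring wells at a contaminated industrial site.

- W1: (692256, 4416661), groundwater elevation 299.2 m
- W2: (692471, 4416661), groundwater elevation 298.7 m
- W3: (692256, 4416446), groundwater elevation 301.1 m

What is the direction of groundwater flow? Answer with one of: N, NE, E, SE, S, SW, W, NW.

∂h/∂x = (298.7 − 299.2) / (692471 − 692256) = -0.002326
∂h/∂y = (301.1 − 299.2) / (4416446 − 4416661) = -0.008837
Flow = −∇h = (+0.002326 east, +0.008837 north), which points north.

N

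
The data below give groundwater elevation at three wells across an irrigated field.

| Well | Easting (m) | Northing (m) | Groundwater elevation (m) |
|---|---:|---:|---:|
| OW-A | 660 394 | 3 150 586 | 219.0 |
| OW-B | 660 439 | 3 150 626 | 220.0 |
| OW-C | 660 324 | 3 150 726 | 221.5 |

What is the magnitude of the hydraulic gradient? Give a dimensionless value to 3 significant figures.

Three-point gradient (reference OW-A): Δ to OW-B = (45, 40, +1.0), Δ to OW-C = (-70, 140, +2.5).
∂h/∂x = +0.004396, ∂h/∂y = +0.02005 (det = 9100).
|∇h| = √(0.004396² + 0.02005²) = 0.02053

0.0205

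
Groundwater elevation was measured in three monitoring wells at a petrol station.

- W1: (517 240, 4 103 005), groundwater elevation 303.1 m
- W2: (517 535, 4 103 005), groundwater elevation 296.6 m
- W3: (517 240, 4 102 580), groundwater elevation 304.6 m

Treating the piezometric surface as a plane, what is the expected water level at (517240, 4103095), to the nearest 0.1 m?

∂h/∂x = (296.6 − 303.1) / (517535 − 517240) = -0.02203
∂h/∂y = (304.6 − 303.1) / (4102580 − 4103005) = -0.003529
h(517240, 4103095) = 303.1 + (-0.02203)·(0) + (-0.003529)·(90) = 303.1 -0.000 -0.318 = 302.782 m.

302.8 m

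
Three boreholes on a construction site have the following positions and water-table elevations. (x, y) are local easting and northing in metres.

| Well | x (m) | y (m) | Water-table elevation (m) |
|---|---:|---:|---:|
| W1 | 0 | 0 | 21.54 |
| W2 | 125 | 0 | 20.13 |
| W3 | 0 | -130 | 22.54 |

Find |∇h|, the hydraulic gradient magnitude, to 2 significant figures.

0.014

∂h/∂x = (20.13 − 21.54) / (125 − 0) = -0.01128
∂h/∂y = (22.54 − 21.54) / (-130 − 0) = -0.007692
|∇h| = √(-0.01128² + -0.007692²) = 0.01365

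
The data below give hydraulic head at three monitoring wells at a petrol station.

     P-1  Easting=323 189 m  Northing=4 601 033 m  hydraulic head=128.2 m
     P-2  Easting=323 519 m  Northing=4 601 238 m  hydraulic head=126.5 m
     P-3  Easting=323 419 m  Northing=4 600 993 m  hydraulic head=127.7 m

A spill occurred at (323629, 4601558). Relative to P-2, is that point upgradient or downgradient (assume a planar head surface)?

Three-point gradient (reference P-1): Δ to P-2 = (330, 205, -1.7), Δ to P-3 = (230, -40, -0.5).
∂h/∂x = -0.002825, ∂h/∂y = -0.003745 (det = -60350).
Head at (323629, 4601558) = 128.2 + (-0.002825)·(440) + (-0.003745)·(525) = 124.99 m.
That is lower than the 126.5 m at P-2, so the point is downgradient.

downgradient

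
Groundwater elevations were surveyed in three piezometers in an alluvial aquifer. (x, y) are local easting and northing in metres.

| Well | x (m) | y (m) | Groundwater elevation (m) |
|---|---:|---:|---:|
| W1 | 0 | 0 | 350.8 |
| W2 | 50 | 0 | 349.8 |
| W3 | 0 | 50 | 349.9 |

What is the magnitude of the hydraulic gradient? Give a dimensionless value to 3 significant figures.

0.0269

∂h/∂x = (349.8 − 350.8) / (50 − 0) = -0.02000
∂h/∂y = (349.9 − 350.8) / (50 − 0) = -0.01800
|∇h| = √(-0.02000² + -0.01800²) = 0.02691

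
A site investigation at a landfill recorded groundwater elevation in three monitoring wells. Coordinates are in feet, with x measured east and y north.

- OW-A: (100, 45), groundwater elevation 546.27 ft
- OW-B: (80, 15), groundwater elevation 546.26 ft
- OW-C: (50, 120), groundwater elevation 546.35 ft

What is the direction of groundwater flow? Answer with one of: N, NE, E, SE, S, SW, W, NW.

Differences from OW-A: to OW-B (Δx, Δy, Δh) = (-20, -30, -0.01); to OW-C = (-50, 75, +0.08).
Determinant of the coordinate differences = (-20)·75 − (-50)·(-30) = -3000.
∂h/∂x = [(-0.01)·75 − (+0.08)·(-30)] / -3000 = -0.0005500
∂h/∂y = [(-20)·(+0.08) − (-50)·(-0.01)] / -3000 = +0.0007000
Flow = −∇h = (+0.0005500 east, -0.0007000 north), which points southeast.

SE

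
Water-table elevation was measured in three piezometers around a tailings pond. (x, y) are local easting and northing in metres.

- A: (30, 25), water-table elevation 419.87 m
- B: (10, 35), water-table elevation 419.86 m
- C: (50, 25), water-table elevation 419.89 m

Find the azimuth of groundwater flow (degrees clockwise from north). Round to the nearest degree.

225°

Differences from A: to B (Δx, Δy, Δh) = (-20, 10, -0.01); to C = (20, 0, +0.02).
Determinant of the coordinate differences = (-20)·0 − 20·10 = -200.
∂h/∂x = [(-0.01)·0 − (+0.02)·10] / -200 = +0.0010000
∂h/∂y = [(-20)·(+0.02) − 20·(-0.01)] / -200 = +0.0010000
Flow direction (−∇h) has components (-0.0010000 E, -0.0010000 N).
Azimuth = atan2(E, N) = atan2(-0.0010000, -0.0010000) = 225.0° ≈ 225°.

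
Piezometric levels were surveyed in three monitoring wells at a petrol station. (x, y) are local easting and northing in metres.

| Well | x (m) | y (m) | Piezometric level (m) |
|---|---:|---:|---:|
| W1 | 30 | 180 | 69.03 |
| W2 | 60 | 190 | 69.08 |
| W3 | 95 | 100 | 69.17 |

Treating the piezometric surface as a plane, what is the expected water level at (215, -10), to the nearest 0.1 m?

With h = a·x + b·y + c and W1 as origin, the differences give:
  30·a + 10·b = +0.05
  65·a + (-80)·b = +0.14
Eliminate b (×(-80) and ×10, subtract): -3050·a = -5.400 → a = ∂h/∂x = +0.001770
Back-substitute: b = ∂h/∂y = -0.0003115.
h(215, -10) = 69.03 + (+0.001770)·(185) + (-0.0003115)·(-190) = 69.03 +0.328 +0.059 = 69.417 m.

69.4 m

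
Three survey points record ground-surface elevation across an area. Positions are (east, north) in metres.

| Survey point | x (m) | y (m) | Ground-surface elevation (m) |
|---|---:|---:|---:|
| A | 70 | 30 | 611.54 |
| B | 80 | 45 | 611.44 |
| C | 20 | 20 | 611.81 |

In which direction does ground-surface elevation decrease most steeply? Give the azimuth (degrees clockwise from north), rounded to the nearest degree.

053°

Differences from A: to B (Δx, Δy, Δh) = (10, 15, -0.10); to C = (-50, -10, +0.27).
Solve a·Δx + b·Δy = Δz: det = 10·(-10) − (-50)·15 = 650.
∂z/∂x = [(-0.10)·(-10) − (+0.27)·15] / 650 = -0.004692
∂z/∂y = [10·(+0.27) − (-50)·(-0.10)] / 650 = -0.003538
Steepest decrease is along −∇f: components (+0.004692 E, +0.003538 N).
Azimuth = atan2(+0.004692, +0.003538) = 53.0° ≈ 053°.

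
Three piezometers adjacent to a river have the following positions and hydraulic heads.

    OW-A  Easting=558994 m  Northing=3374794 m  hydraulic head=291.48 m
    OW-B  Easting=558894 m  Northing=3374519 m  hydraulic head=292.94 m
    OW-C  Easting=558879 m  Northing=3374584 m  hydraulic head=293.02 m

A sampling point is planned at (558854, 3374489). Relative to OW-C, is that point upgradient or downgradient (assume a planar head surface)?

upgradient

Differences from OW-A: to OW-B (Δx, Δy, Δh) = (-100, -275, +1.46); to OW-C = (-115, -210, +1.54).
Determinant of the coordinate differences = (-100)·(-210) − (-115)·(-275) = -10625.
∂h/∂x = [(+1.46)·(-210) − (+1.54)·(-275)] / -10625 = -0.01100
∂h/∂y = [(-100)·(+1.54) − (-115)·(+1.46)] / -10625 = -0.001308
Head at (558854, 3374489) = 291.48 + (-0.01100)·(-140) + (-0.001308)·(-305) = 293.42 m.
That is higher than the 293.02 m at OW-C, so the point is upgradient.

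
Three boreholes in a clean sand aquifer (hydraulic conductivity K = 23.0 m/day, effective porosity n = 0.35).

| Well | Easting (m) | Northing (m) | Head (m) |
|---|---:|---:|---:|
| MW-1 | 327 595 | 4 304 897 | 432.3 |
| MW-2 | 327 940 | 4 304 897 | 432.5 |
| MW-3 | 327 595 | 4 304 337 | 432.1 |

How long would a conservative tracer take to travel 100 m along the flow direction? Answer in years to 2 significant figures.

6.1 years

∂h/∂x = (432.5 − 432.3) / (327940 − 327595) = +0.0005797
∂h/∂y = (432.1 − 432.3) / (4304337 − 4304897) = +0.0003571
|∇h| = √(0.0005797² + 0.0003571²) = 0.0006809
Seepage velocity v = K·i/n = 23.0 × 0.0006809 / 0.35 = 0.04474 m/day.
t = 100 / 0.04474 = 2235 days = 6.12 years.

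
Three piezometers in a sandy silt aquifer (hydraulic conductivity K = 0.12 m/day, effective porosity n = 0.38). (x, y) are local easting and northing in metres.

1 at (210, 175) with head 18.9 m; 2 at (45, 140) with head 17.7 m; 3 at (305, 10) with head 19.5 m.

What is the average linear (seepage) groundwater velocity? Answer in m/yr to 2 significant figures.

0.83 m/yr

Taking 1 as reference: 2−1 = (-165, -35, -1.2); 3−1 = (95, -165, +0.6).
Solve a·Δx + b·Δy = Δh: det = (-165)·(-165) − 95·(-35) = 30550.
∂h/∂x = [(-1.2)·(-165) − (+0.6)·(-35)] / 30550 = +0.007169
∂h/∂y = [(-165)·(+0.6) − 95·(-1.2)] / 30550 = +0.0004910
|∇h| = √(0.007169² + 0.0004910²) = 0.007186
Seepage velocity v = K·i/n = 0.12 × 0.007186 / 0.38 = 0.002269 m/day = 0.8288 m/yr.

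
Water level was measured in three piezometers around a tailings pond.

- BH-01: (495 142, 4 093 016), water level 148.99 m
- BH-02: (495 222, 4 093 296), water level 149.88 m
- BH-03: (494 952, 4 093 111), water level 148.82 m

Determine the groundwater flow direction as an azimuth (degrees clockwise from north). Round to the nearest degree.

Three-point gradient (reference BH-01): Δ to BH-02 = (80, 280, +0.89), Δ to BH-03 = (-190, 95, -0.17).
∂h/∂x = +0.002174, ∂h/∂y = +0.002558 (det = 60800).
Flow direction (−∇h) has components (-0.002174 E, -0.002558 N).
Azimuth = atan2(E, N) = atan2(-0.002174, -0.002558) = 220.4° ≈ 220°.

220°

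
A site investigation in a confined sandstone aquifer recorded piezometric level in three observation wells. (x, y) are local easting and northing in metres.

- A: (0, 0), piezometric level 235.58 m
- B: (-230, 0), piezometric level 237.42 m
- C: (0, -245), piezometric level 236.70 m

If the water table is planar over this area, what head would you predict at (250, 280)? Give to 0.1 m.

∂h/∂x = (237.42 − 235.58) / (-230 − 0) = -0.008000
∂h/∂y = (236.70 − 235.58) / (-245 − 0) = -0.004571
h(250, 280) = 235.58 + (-0.008000)·(250) + (-0.004571)·(280) = 235.58 -2.000 -1.280 = 232.300 m.

232.3 m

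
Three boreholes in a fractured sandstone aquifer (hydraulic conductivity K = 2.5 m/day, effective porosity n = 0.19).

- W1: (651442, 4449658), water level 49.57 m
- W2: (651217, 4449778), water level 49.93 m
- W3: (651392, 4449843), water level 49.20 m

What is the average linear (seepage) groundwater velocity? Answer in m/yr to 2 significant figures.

20 m/yr

Taking W1 as reference: W2−W1 = (-225, 120, +0.36); W3−W1 = (-50, 185, -0.37).
Determinant of the coordinate differences = (-225)·185 − (-50)·120 = -35625.
∂h/∂x = [(+0.36)·185 − (-0.37)·120] / -35625 = -0.003116
∂h/∂y = [(-225)·(-0.37) − (-50)·(+0.36)] / -35625 = -0.002842
|∇h| = √(-0.003116² + -0.002842²) = 0.004217
Seepage velocity v = K·i/n = 2.5 × 0.004217 / 0.19 = 0.05549 m/day = 20.27 m/yr.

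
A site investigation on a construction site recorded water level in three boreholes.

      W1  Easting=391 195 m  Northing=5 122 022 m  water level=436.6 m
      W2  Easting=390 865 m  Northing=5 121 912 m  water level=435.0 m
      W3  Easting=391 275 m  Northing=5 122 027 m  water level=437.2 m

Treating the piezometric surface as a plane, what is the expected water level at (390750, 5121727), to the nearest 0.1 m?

Differences from W1: to W2 (Δx, Δy, Δh) = (-330, -110, -1.6); to W3 = (80, 5, +0.6).
Solve a·Δx + b·Δy = Δh: det = (-330)·5 − 80·(-110) = 7150.
∂h/∂x = [(-1.6)·5 − (+0.6)·(-110)] / 7150 = +0.008112
∂h/∂y = [(-330)·(+0.6) − 80·(-1.6)] / 7150 = -0.009790
h(390750, 5121727) = 436.6 + (+0.008112)·(-445) + (-0.009790)·(-295) = 436.6 -3.610 +2.888 = 435.878 m.

435.9 m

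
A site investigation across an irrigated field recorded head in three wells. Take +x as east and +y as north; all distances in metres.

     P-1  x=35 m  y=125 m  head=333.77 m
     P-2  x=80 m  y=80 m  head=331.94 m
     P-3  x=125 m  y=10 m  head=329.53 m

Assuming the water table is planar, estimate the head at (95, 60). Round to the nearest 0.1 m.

With h = a·x + b·y + c and P-1 as origin, the differences give:
  45·a + (-45)·b = -1.83
  90·a + (-115)·b = -4.24
Eliminate b (×(-115) and ×(-45), subtract): -1125·a = 19.650 → a = ∂h/∂x = -0.01747
Back-substitute: b = ∂h/∂y = +0.02320.
h(95, 60) = 333.77 + (-0.01747)·(60) + (+0.02320)·(-65) = 333.77 -1.048 -1.508 = 331.214 m.

331.2 m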